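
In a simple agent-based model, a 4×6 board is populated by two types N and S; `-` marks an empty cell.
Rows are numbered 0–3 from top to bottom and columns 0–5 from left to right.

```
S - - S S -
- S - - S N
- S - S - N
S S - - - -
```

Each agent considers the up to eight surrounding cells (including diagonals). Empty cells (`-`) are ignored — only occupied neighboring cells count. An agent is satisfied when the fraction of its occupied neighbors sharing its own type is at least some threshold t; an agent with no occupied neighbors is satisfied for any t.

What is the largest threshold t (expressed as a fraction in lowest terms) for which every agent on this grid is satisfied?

(0,0)S 1/1
(0,3)S 2/2
(0,4)S 2/3
(1,1)S 2/2
(1,4)S 3/5
(1,5)N 1/3
(2,1)S 3/3
(2,3)S 1/1
(2,5)N 1/2
(3,0)S 2/2
(3,1)S 2/2
The smallest same-type fraction is 1/3 at (1,5), which reduces to 1/3. Any threshold above that leaves this agent unsatisfied.

1/3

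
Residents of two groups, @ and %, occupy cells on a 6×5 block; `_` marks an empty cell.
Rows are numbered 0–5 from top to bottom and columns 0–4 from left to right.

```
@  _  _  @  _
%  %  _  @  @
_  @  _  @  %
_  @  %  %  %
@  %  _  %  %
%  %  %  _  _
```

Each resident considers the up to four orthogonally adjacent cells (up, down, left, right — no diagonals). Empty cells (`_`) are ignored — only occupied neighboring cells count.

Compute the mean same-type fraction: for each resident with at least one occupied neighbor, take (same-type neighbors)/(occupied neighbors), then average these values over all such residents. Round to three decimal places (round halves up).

Row 0: (0,0)@ 0/1 · (0,3)@ 1/1
Row 1: (1,0)% 1/2 · (1,1)% 1/2 · (1,3)@ 3/3 · (1,4)@ 1/2
Row 2: (2,1)@ 1/2 · (2,3)@ 1/3 · (2,4)% 1/3
Row 3: (3,1)@ 1/3 · (3,2)% 1/2 · (3,3)% 3/4 · (3,4)% 3/3
Row 4: (4,0)@ 0/2 · (4,1)% 1/3 · (4,3)% 2/2 · (4,4)% 2/2
Row 5: (5,0)% 1/2 · (5,1)% 3/3 · (5,2)% 1/1
Sum over 20 residents: 0/1 + 1/1 + 1/2 + 1/2 + 3/3 + 1/2 + 1/2 + 1/3 + 1/3 + 1/3 + 1/2 + 3/4 + 3/3 + 0/2 + 1/3 + 2/2 + 2/2 + 1/2 + 3/3 + 1/1 = 145/12; mean = 145/12 ÷ 20 = 29/48 = 0.604166… → 0.604.

0.604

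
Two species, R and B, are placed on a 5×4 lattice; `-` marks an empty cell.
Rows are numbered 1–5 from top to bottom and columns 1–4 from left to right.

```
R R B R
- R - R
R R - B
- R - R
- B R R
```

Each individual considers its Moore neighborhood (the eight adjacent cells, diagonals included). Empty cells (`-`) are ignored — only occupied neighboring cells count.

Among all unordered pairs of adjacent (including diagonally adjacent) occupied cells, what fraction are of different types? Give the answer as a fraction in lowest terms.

Scan each occupied cell's neighbors to the right and below (and the two forward diagonals) so each pair is counted once.
Row 1: R(1,1)–R(1,2)= R(1,1)–R(2,2)= R(1,2)–B(1,3)≠ R(1,2)–R(2,2)= B(1,3)–R(1,4)≠ B(1,3)–R(2,4)≠ B(1,3)–R(2,2)≠ R(1,4)–R(2,4)=  → 4/8 unlike.
Row 2: R(2,2)–R(3,2)= R(2,2)–R(3,1)= R(2,4)–B(3,4)≠  → 1/3 unlike.
Row 3: R(3,1)–R(3,2)= R(3,1)–R(4,2)= R(3,2)–R(4,2)= B(3,4)–R(4,4)≠  → 1/4 unlike.
Row 4: R(4,2)–B(5,2)≠ R(4,2)–R(5,3)= R(4,4)–R(5,4)= R(4,4)–R(5,3)=  → 1/4 unlike.
Row 5: B(5,2)–R(5,3)≠ R(5,3)–R(5,4)=  → 1/2 unlike.
Total adjacent occupied pairs: 21; unlike-type pairs: 8.
8/21 is already in lowest terms.

8/21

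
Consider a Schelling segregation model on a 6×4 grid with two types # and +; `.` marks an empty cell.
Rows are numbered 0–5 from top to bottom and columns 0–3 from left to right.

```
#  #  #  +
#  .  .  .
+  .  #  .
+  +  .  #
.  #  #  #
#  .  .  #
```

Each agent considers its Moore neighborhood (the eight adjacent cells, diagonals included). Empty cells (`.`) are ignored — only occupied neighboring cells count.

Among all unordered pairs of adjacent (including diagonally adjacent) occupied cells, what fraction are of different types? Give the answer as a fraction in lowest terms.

2/7

Scan each occupied cell's neighbors to the right and below (and the two forward diagonals) so each pair is counted once.
Row 0: #(0,0)–#(0,1)= #(0,0)–#(1,0)= #(0,1)–#(0,2)= #(0,1)–#(1,0)= #(0,2)–+(0,3)≠  → 1/5 unlike.
Row 1: #(1,0)–+(2,0)≠  → 1/1 unlike.
Row 2: +(2,0)–+(3,0)= +(2,0)–+(3,1)= #(2,2)–#(3,3)= #(2,2)–+(3,1)≠  → 1/4 unlike.
Row 3: +(3,0)–+(3,1)= +(3,0)–#(4,1)≠ +(3,1)–#(4,1)≠ +(3,1)–#(4,2)≠ #(3,3)–#(4,3)= #(3,3)–#(4,2)=  → 3/6 unlike.
Row 4: #(4,1)–#(4,2)= #(4,1)–#(5,0)= #(4,2)–#(4,3)= #(4,2)–#(5,3)= #(4,3)–#(5,3)=  → 0/5 unlike.
Total adjacent occupied pairs: 21; unlike-type pairs: 6.
6/21 reduces to 2/7.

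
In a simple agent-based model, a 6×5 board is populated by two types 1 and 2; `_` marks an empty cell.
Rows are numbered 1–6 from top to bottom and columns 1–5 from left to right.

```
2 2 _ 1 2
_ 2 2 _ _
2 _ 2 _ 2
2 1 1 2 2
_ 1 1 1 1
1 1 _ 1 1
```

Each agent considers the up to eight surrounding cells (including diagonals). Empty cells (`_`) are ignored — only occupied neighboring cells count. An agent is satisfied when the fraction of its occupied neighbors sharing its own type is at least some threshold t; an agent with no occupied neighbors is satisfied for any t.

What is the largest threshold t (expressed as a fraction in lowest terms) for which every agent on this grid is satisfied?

Row 1: (1,1)2 2/2 · (1,2)2 3/3 · (1,4)1 0/2 · (1,5)2 0/1
Row 2: (2,2)2 5/5 · (2,3)2 3/4
Row 3: (3,1)2 2/3 · (3,3)2 3/5 · (3,5)2 2/2
Row 4: (4,1)2 1/3 · (4,2)1 3/6 · (4,3)1 4/6 · (4,4)2 3/7 · (4,5)2 2/4
Row 5: (5,2)1 5/6 · (5,3)1 6/7 · (5,4)1 5/7 · (5,5)1 3/5
Row 6: (6,1)1 2/2 · (6,2)1 3/3 · (6,4)1 4/4 · (6,5)1 3/3
The smallest same-type fraction is 0/2 at (1,4), which reduces to 0/1. Any threshold above that leaves this agent unsatisfied.

0/1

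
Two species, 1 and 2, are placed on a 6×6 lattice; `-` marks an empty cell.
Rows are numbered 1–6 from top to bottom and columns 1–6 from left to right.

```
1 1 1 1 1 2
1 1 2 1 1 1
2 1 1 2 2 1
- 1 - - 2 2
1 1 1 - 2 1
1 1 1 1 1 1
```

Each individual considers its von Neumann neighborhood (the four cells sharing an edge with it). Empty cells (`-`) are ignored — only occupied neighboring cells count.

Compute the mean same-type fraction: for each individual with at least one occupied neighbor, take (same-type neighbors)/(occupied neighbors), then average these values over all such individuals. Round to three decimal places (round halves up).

(1,1)1 2/2
(1,2)1 3/3
(1,3)1 2/3
(1,4)1 3/3
(1,5)1 2/3
(1,6)2 0/2
(2,1)1 2/3
(2,2)1 3/4
(2,3)2 0/4
(2,4)1 2/4
(2,5)1 3/4
(2,6)1 2/3
(3,1)2 0/2
(3,2)1 3/4
(3,3)1 1/3
(3,4)2 1/3
(3,5)2 2/4
(3,6)1 1/3
(4,2)1 2/2
(4,5)2 3/3
(4,6)2 1/3
(5,1)1 2/2
(5,2)1 4/4
(5,3)1 2/2
(5,5)2 1/3
(5,6)1 1/3
(6,1)1 2/2
(6,2)1 3/3
(6,3)1 3/3
(6,4)1 2/2
(6,5)1 2/3
(6,6)1 2/2
Sum over 32 individuals: 2/2 + 3/3 + 2/3 + 3/3 + 2/3 + 0/2 + 2/3 + 3/4 + 0/4 + 2/4 + 3/4 + 2/3 + 0/2 + 3/4 + 1/3 + 1/3 + 2/4 + 1/3 + 2/2 + 3/3 + 1/3 + 2/2 + 4/4 + 2/2 + 1/3 + 1/3 + 2/2 + 3/3 + 3/3 + 2/2 + 2/3 + 2/2 = 259/12; mean = 259/12 ÷ 32 = 259/384 = 0.674479… → 0.674.

0.674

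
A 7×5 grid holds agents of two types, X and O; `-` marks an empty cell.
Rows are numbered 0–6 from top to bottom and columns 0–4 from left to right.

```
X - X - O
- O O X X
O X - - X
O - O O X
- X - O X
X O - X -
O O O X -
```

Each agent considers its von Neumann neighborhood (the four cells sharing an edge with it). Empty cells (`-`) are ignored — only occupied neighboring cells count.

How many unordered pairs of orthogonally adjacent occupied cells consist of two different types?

Scan each occupied cell's neighbors to the right and below so each pair is counted once.
From row 0: 2 unlike of 2 pairs (running 2/2).
From row 1: 2 unlike of 5 pairs (running 4/7).
From row 2: 1 unlike of 3 pairs (running 5/10).
From row 3: 1 unlike of 4 pairs (running 6/14).
From row 4: 3 unlike of 3 pairs (running 9/17).
From row 5: 2 unlike of 4 pairs (running 11/21).
From row 6: 1 unlike of 3 pairs (running 12/24).
Total adjacent occupied pairs: 24; unlike-type pairs: 12.

12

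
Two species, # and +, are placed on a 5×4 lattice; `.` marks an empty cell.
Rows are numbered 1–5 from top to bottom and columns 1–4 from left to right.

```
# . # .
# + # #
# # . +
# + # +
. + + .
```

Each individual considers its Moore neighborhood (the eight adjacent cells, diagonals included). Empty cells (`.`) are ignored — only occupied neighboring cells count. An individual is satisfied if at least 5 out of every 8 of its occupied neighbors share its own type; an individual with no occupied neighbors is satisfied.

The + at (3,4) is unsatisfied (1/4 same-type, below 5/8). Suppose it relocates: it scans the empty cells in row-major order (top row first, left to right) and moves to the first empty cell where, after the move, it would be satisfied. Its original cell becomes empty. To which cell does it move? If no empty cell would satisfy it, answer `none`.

(5,1)

Vacating (3,4). Empty cells in order:
  (1,2): 1/5 same-type → still unsatisfied.
  (1,4): 0/3 same-type → still unsatisfied.
  (3,3): 3/7 same-type → still unsatisfied.
  (5,1): 2/3 same-type → satisfied — stop here.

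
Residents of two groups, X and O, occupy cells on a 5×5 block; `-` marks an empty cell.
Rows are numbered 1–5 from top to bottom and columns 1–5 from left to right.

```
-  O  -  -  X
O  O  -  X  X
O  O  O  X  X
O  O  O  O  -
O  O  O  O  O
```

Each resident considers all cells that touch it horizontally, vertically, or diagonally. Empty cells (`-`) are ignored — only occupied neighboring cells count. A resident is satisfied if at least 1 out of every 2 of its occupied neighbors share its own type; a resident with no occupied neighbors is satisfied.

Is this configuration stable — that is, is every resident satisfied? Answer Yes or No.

Yes

Row 1: (1,2)O 2/2 ok · (1,5)X 2/2 ok
Row 2: (2,1)O 4/4 ok · (2,2)O 5/5 ok · (2,4)X 4/5 ok · (2,5)X 4/4 ok
Row 3: (3,1)O 5/5 ok · (3,2)O 7/7 ok · (3,3)O 5/7 ok · (3,4)X 3/6 ok · (3,5)X 3/4 ok
Row 4: (4,1)O 5/5 ok · (4,2)O 8/8 ok · (4,3)O 7/8 ok · (4,4)O 5/7 ok
Row 5: (5,1)O 3/3 ok · (5,2)O 5/5 ok · (5,3)O 5/5 ok · (5,4)O 4/4 ok · (5,5)O 2/2 ok
All meet the threshold, so the configuration is stable.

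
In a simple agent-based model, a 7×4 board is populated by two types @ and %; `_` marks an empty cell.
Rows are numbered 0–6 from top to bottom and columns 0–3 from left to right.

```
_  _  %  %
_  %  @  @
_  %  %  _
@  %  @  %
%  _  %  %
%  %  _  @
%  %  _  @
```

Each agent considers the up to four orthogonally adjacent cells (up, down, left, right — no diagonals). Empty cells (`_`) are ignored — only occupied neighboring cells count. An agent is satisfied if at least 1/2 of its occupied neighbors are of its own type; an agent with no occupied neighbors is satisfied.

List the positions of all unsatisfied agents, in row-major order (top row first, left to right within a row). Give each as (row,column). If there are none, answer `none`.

(1,2), (2,2), (3,0), (3,1), (3,2)

Row 0: (0,2)% 1/2 ✓ · (0,3)% 1/2 ✓
Row 1: (1,1)% 1/2 ✓ · (1,2)@ 1/4 ✗ · (1,3)@ 1/2 ✓
Row 2: (2,1)% 3/3 ✓ · (2,2)% 1/3 ✗
Row 3: (3,0)@ 0/2 ✗ · (3,1)% 1/3 ✗ · (3,2)@ 0/4 ✗ · (3,3)% 1/2 ✓
Row 4: (4,0)% 1/2 ✓ · (4,2)% 1/2 ✓ · (4,3)% 2/3 ✓
Row 5: (5,0)% 3/3 ✓ · (5,1)% 2/2 ✓ · (5,3)@ 1/2 ✓
Row 6: (6,0)% 2/2 ✓ · (6,1)% 2/2 ✓ · (6,3)@ 1/1 ✓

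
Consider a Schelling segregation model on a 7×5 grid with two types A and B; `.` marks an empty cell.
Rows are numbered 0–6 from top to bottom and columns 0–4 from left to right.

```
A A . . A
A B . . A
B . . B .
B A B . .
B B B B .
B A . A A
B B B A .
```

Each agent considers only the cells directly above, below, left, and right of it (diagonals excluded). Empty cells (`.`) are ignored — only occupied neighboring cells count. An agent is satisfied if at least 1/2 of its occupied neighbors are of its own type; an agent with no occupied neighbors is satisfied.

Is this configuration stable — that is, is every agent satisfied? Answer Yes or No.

(0,0)A 2/2 ✓
(0,1)A 1/2 ✓
(0,4)A 1/1 ✓
(1,0)A 1/3 ✗
(1,1)B 0/2 ✗
(1,4)A 1/1 ✓
(2,0)B 1/2 ✓
(2,3)B 0/0 ✓
(3,0)B 2/3 ✓
(3,1)A 0/3 ✗
(3,2)B 1/2 ✓
(4,0)B 3/3 ✓
(4,1)B 2/4 ✓
(4,2)B 3/3 ✓
(4,3)B 1/2 ✓
(5,0)B 2/3 ✓
(5,1)A 0/3 ✗
(5,3)A 2/3 ✓
(5,4)A 1/1 ✓
(6,0)B 2/2 ✓
(6,1)B 2/3 ✓
(6,2)B 1/2 ✓
(6,3)A 1/2 ✓
For instance (1,0) has only 1/3 same-type neighbors, below 1/2.

No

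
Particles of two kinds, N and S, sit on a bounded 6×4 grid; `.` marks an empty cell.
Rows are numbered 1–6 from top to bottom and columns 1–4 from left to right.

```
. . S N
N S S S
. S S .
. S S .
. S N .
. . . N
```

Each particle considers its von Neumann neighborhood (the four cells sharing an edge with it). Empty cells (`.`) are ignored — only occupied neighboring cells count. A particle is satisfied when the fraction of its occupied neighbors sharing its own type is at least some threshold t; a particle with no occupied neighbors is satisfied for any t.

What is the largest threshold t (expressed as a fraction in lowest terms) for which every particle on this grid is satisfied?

Row 1: (1,3)S 1/2 · (1,4)N 0/2
Row 2: (2,1)N 0/1 · (2,2)S 2/3 · (2,3)S 4/4 · (2,4)S 1/2
Row 3: (3,2)S 3/3 · (3,3)S 3/3
Row 4: (4,2)S 3/3 · (4,3)S 2/3
Row 5: (5,2)S 1/2 · (5,3)N 0/2
Row 6: (6,4)N — no occupied neighbors
The smallest same-type fraction is 0/2 at (1,4), which reduces to 0/1. Any threshold above that leaves this particle unsatisfied.

0/1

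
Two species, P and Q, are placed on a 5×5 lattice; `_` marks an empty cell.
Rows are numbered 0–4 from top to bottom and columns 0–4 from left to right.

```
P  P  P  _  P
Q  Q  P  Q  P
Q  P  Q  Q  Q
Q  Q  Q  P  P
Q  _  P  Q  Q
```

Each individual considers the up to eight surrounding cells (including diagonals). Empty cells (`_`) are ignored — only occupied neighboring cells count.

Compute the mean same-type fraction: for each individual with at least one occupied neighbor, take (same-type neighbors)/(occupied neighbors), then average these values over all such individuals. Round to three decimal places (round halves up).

(0,0)P 1/3
(0,1)P 3/5
(0,2)P 2/4
(0,4)P 1/2
(1,0)Q 2/5
(1,1)Q 3/8
(1,2)P 3/7
(1,3)Q 3/7
(1,4)P 1/4
(2,0)Q 4/5
(2,1)P 1/8
(2,2)Q 5/8
(2,3)Q 4/8
(2,4)Q 2/5
(3,0)Q 3/4
(3,1)Q 5/7
(3,2)Q 4/7
(3,3)P 2/8
(3,4)P 1/5
(4,0)Q 2/2
(4,2)P 1/4
(4,3)Q 2/5
(4,4)Q 1/3
Sum over 23 individuals: 1/3 + 3/5 + 2/4 + 1/2 + 2/5 + 3/8 + 3/7 + 3/7 + 1/4 + 4/5 + 1/8 + 5/8 + 4/8 + 2/5 + 3/4 + 5/7 + 4/7 + 2/8 + 1/5 + 2/2 + 1/4 + 2/5 + 1/3 = 9017/840; mean = 9017/840 ÷ 23 = 9017/19320 = 0.466718… → 0.467.

0.467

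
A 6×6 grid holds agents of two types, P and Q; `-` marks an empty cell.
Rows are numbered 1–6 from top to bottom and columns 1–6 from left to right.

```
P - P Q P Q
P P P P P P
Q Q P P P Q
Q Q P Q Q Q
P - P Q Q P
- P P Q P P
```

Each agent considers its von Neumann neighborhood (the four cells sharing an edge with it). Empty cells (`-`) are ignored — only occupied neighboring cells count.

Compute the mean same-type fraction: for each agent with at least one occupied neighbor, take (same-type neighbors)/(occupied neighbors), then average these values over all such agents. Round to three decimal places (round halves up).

(1,1)P 1/1
(1,3)P 1/2
(1,4)Q 0/3
(1,5)P 1/3
(1,6)Q 0/2
(2,1)P 2/3
(2,2)P 2/3
(2,3)P 4/4
(2,4)P 3/4
(2,5)P 4/4
(2,6)P 1/3
(3,1)Q 2/3
(3,2)Q 2/4
(3,3)P 3/4
(3,4)P 3/4
(3,5)P 2/4
(3,6)Q 1/3
(4,1)Q 2/3
(4,2)Q 2/3
(4,3)P 2/4
(4,4)Q 2/4
(4,5)Q 3/4
(4,6)Q 2/3
(5,1)P 0/1
(5,3)P 2/3
(5,4)Q 3/4
(5,5)Q 2/4
(5,6)P 1/3
(6,2)P 1/1
(6,3)P 2/3
(6,4)Q 1/3
(6,5)P 1/3
(6,6)P 2/2
Sum over 33 agents: 1/1 + 1/2 + 0/3 + 1/3 + 0/2 + 2/3 + 2/3 + 4/4 + 3/4 + 4/4 + 1/3 + 2/3 + 2/4 + 3/4 + 3/4 + 2/4 + 1/3 + 2/3 + 2/3 + 2/4 + 2/4 + 3/4 + 2/3 + 0/1 + 2/3 + 3/4 + 2/4 + 1/3 + 1/1 + 2/3 + 1/3 + 1/3 + 2/2 = 229/12; mean = 229/12 ÷ 33 = 229/396 = 0.578282… → 0.578.

0.578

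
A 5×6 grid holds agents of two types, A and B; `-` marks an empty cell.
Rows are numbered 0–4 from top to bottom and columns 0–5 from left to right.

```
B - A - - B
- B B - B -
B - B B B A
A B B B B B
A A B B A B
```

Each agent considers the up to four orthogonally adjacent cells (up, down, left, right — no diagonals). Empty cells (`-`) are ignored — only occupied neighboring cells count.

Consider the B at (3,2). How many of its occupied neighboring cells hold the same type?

Occupied neighbors of (3,2): (2,2)=B, (4,2)=B, (3,1)=B, (3,3)=B.
Same type (B): 4 of 4.

4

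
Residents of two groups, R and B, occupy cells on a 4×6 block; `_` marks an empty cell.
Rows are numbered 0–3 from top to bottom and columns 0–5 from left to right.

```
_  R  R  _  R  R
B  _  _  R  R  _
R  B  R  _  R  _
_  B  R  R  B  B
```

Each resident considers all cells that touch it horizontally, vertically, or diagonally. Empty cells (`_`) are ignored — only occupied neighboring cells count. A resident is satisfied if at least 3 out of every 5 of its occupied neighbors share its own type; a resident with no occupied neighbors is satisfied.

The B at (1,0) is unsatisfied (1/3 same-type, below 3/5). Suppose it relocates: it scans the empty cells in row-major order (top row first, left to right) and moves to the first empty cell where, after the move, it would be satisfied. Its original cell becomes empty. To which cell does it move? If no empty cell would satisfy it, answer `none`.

(3,0)

Vacating (1,0). Empty cells in order:
  (0,0): 0/1 same-type → still unsatisfied.
  (0,3): 0/4 same-type → still unsatisfied.
  (1,1): 1/5 same-type → still unsatisfied.
  (1,2): 1/5 same-type → still unsatisfied.
  (1,5): 0/4 same-type → still unsatisfied.
  (2,3): 1/7 same-type → still unsatisfied.
  (2,5): 2/4 same-type → still unsatisfied.
  (3,0): 2/3 same-type → satisfied — stop here.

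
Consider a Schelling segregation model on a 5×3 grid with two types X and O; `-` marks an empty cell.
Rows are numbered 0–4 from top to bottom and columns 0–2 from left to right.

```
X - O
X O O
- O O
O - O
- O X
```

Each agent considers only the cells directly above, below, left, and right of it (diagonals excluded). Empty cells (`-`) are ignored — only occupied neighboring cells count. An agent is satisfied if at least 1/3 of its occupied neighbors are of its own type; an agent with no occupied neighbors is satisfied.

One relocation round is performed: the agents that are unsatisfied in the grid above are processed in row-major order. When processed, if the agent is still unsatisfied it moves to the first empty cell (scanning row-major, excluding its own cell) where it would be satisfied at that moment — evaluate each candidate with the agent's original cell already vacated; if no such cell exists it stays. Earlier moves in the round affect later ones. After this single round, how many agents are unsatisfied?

Initially unsatisfied (in order): (4,1), (4,2).
  (4,1) → (0,1).
  (4,2) → (2,0).
Resulting grid:
X O O
X O O
X O O
O - O
- - -
Unsatisfied now: (3,0).

1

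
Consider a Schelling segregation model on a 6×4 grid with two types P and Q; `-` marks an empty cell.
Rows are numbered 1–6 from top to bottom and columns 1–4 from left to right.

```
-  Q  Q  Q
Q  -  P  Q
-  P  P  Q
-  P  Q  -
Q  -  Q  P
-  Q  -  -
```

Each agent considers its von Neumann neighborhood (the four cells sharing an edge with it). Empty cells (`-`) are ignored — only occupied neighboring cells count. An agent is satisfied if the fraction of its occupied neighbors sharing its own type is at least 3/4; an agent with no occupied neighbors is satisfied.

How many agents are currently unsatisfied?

(1,2)Q 1/1 satisfied
(1,3)Q 2/3 not
(1,4)Q 2/2 satisfied
(2,1)Q 0/0 satisfied
(2,3)P 1/3 not
(2,4)Q 2/3 not
(3,2)P 2/2 satisfied
(3,3)P 2/4 not
(3,4)Q 1/2 not
(4,2)P 1/2 not
(4,3)Q 1/3 not
(5,1)Q 0/0 satisfied
(5,3)Q 1/2 not
(5,4)P 0/1 not
(6,2)Q 0/0 satisfied
Unsatisfied: (1,3), (2,3), (2,4), (3,3), (3,4), (4,2), (4,3), (5,3), (5,4) — 9 in total.

9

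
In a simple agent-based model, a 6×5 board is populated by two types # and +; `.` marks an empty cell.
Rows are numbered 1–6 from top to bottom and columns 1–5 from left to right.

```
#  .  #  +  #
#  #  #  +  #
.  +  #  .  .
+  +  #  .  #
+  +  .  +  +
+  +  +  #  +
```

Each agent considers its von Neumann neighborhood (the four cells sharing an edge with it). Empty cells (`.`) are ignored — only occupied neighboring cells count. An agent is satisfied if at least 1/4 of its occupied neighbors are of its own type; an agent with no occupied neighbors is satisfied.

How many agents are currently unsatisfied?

2

Row 1: (1,1)# 1/1 ✓ · (1,3)# 1/2 ✓ · (1,4)+ 1/3 ✓ · (1,5)# 1/2 ✓
Row 2: (2,1)# 2/2 ✓ · (2,2)# 2/3 ✓ · (2,3)# 3/4 ✓ · (2,4)+ 1/3 ✓ · (2,5)# 1/2 ✓
Row 3: (3,2)+ 1/3 ✓ · (3,3)# 2/3 ✓
Row 4: (4,1)+ 2/2 ✓ · (4,2)+ 3/4 ✓ · (4,3)# 1/2 ✓ · (4,5)# 0/1 ✗
Row 5: (5,1)+ 3/3 ✓ · (5,2)+ 3/3 ✓ · (5,4)+ 1/2 ✓ · (5,5)+ 2/3 ✓
Row 6: (6,1)+ 2/2 ✓ · (6,2)+ 3/3 ✓ · (6,3)+ 1/2 ✓ · (6,4)# 0/3 ✗ · (6,5)+ 1/2 ✓
Unsatisfied: (4,5), (6,4) — 2 in total.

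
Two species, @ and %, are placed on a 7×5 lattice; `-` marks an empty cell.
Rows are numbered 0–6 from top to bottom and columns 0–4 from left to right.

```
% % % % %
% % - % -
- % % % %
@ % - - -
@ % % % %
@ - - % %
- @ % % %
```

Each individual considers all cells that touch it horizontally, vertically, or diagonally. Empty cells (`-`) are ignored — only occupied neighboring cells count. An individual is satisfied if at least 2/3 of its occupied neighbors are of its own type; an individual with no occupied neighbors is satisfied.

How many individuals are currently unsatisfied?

4

Row 0: (0,0)% 3/3 satisfied · (0,1)% 4/4 satisfied · (0,2)% 4/4 satisfied · (0,3)% 3/3 satisfied · (0,4)% 2/2 satisfied
Row 1: (1,0)% 4/4 satisfied · (1,1)% 6/6 satisfied · (1,3)% 6/6 satisfied
Row 2: (2,1)% 4/5 satisfied · (2,2)% 5/5 satisfied · (2,3)% 3/3 satisfied · (2,4)% 2/2 satisfied
Row 3: (3,0)@ 1/4 not · (3,1)% 4/6 satisfied
Row 4: (4,0)@ 2/4 not · (4,1)% 2/5 not · (4,2)% 4/4 satisfied · (4,3)% 4/4 satisfied · (4,4)% 3/3 satisfied
Row 5: (5,0)@ 2/3 satisfied · (5,3)% 7/7 satisfied · (5,4)% 5/5 satisfied
Row 6: (6,1)@ 1/2 not · (6,2)% 2/3 satisfied · (6,3)% 4/4 satisfied · (6,4)% 3/3 satisfied
Unsatisfied: (3,0), (4,0), (4,1), (6,1) — 4 in total.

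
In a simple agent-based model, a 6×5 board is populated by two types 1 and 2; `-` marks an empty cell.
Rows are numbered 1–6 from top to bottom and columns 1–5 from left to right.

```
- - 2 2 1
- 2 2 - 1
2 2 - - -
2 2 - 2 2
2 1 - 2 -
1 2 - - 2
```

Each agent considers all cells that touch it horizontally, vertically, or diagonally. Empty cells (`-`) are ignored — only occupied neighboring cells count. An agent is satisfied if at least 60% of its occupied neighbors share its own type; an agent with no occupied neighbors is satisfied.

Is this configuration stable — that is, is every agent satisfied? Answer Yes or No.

Row 1: (1,3)2 3/3 ok · (1,4)2 2/4 unhappy · (1,5)1 1/2 unhappy
Row 2: (2,2)2 4/4 ok · (2,3)2 4/4 ok · (2,5)1 1/2 unhappy
Row 3: (3,1)2 4/4 ok · (3,2)2 5/5 ok
Row 4: (4,1)2 4/5 ok · (4,2)2 4/5 ok · (4,4)2 2/2 ok · (4,5)2 2/2 ok
Row 5: (5,1)2 3/5 ok · (5,2)1 1/5 unhappy · (5,4)2 3/3 ok
Row 6: (6,1)1 1/3 unhappy · (6,2)2 1/3 unhappy · (6,5)2 1/1 ok
For instance (1,4) has only 2/4 same-type neighbors, below 3/5.

No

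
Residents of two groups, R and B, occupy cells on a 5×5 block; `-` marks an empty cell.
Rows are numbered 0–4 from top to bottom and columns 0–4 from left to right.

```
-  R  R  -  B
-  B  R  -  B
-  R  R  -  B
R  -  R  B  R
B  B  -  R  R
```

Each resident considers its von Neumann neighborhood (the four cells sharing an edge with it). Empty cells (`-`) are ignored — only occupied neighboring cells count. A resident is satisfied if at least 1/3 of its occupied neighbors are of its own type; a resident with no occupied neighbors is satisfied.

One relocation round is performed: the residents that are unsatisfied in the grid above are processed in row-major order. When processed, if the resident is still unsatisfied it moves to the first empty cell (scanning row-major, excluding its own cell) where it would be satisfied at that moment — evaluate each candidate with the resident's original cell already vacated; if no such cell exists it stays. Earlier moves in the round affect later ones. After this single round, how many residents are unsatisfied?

Initially unsatisfied (in order): (1,1), (3,0), (3,3).
  (1,1) → (0,3).
  (3,0) → (0,0).
  (3,3) → (1,3).
Resulting grid:
R R R B B
- - R B B
- R R - B
- - R - R
B B - R R
All satisfied now.

0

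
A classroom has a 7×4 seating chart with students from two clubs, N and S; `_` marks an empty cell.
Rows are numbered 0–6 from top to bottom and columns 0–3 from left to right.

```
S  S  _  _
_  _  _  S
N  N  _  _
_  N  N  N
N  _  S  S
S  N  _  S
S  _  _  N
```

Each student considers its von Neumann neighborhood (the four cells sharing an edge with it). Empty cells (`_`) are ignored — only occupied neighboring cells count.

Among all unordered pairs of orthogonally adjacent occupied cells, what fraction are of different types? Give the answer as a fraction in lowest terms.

5/13

Scan each occupied cell's neighbors to the right and below so each pair is counted once.
From row 0: 0 unlike of 1 pairs (running 0/1).
From row 2: 0 unlike of 2 pairs (running 0/3).
From row 3: 2 unlike of 4 pairs (running 2/7).
From row 4: 1 unlike of 3 pairs (running 3/10).
From row 5: 2 unlike of 3 pairs (running 5/13).
Total adjacent occupied pairs: 13; unlike-type pairs: 5.
5/13 is already in lowest terms.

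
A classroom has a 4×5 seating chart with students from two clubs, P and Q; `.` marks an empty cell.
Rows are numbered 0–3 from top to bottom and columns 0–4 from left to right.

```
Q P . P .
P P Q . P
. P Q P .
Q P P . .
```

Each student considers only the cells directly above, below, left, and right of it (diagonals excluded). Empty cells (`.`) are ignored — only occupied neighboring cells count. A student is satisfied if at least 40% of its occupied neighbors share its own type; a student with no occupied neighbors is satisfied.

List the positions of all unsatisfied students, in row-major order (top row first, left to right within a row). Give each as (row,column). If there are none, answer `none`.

(0,0)Q 0/2 unhappy
(0,1)P 1/2 ok
(0,3)P 0/0 ok
(1,0)P 1/2 ok
(1,1)P 3/4 ok
(1,2)Q 1/2 ok
(1,4)P 0/0 ok
(2,1)P 2/3 ok
(2,2)Q 1/4 unhappy
(2,3)P 0/1 unhappy
(3,0)Q 0/1 unhappy
(3,1)P 2/3 ok
(3,2)P 1/2 ok

(0,0), (2,2), (2,3), (3,0)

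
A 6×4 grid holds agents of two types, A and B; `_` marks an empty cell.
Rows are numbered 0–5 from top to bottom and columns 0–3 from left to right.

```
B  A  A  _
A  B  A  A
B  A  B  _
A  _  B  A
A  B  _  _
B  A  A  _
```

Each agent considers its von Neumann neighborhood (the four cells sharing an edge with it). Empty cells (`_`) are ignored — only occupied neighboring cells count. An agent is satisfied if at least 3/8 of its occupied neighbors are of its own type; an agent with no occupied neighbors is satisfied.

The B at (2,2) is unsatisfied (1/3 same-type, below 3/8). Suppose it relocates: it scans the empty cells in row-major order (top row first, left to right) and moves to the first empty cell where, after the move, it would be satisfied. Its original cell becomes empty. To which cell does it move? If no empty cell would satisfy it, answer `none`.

Vacating (2,2). Empty cells in order:
  (0,3): 0/2 same-type → still unsatisfied.
  (2,3): 0/2 same-type → still unsatisfied.
  (3,1): 2/4 same-type → satisfied — stop here.

(3,1)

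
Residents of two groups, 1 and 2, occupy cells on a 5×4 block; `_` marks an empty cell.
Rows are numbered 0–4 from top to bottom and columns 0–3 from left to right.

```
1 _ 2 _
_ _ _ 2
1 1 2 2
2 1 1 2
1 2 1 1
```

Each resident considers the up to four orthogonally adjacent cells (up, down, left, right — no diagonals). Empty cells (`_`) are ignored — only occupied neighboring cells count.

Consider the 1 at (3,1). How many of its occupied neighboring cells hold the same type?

2

Occupied neighbors of (3,1): (2,1)=1, (4,1)=2, (3,0)=2, (3,2)=1.
Same type (1): 2 of 4.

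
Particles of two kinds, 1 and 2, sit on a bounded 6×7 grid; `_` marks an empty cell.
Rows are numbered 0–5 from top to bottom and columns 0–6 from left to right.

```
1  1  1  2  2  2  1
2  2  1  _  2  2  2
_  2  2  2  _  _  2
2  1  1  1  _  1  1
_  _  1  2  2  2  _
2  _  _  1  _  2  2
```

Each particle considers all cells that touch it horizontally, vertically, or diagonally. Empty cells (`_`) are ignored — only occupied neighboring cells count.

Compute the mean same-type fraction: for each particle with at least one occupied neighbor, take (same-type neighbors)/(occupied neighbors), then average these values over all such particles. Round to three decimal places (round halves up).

0.537

Row 0: (0,0)1 1/3 · (0,1)1 3/5 · (0,2)1 2/4 · (0,3)2 2/4 · (0,4)2 4/4 · (0,5)2 4/5 · (0,6)1 0/3
Row 1: (1,0)2 2/4 · (1,1)2 3/7 · (1,2)1 2/7 · (1,4)2 5/5 · (1,5)2 5/6 · (1,6)2 3/4
Row 2: (2,1)2 4/7 · (2,2)2 3/7 · (2,3)2 2/5 · (2,6)2 2/4
Row 3: (3,0)2 1/2 · (3,1)1 2/5 · (3,2)1 3/7 · (3,3)1 2/6 · (3,5)1 1/4 · (3,6)1 1/3
Row 4: (4,2)1 4/5 · (4,3)2 1/5 · (4,4)2 3/6 · (4,5)2 3/5
Row 5: (5,0)2 — no occupied neighbors · (5,3)1 1/3 · (5,5)2 3/3 · (5,6)2 2/2
Sum over 30 particles: 1/3 + 3/5 + 2/4 + 2/4 + 4/4 + 4/5 + 0/3 + 2/4 + 3/7 + 2/7 + 5/5 + 5/6 + 3/4 + 4/7 + 3/7 + 2/5 + 2/4 + 1/2 + 2/5 + 3/7 + 2/6 + 1/4 + 1/3 + 4/5 + 1/5 + 3/6 + 3/5 + 1/3 + 3/3 + 2/2 = 3383/210; mean = 3383/210 ÷ 30 = 3383/6300 = 0.536984… → 0.537.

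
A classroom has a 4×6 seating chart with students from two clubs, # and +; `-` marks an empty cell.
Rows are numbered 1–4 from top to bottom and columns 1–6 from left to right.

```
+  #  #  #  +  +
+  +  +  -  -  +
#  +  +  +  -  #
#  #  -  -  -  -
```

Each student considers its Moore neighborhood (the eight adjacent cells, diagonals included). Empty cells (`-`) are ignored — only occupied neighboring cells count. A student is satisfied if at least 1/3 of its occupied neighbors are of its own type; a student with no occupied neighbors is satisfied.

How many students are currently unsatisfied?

Row 1: (1,1)+ 2/3 satisfied · (1,2)# 1/5 not · (1,3)# 2/4 satisfied · (1,4)# 1/3 satisfied · (1,5)+ 2/3 satisfied · (1,6)+ 2/2 satisfied
Row 2: (2,1)+ 3/5 satisfied · (2,2)+ 5/8 satisfied · (2,3)+ 4/7 satisfied · (2,6)+ 2/3 satisfied
Row 3: (3,1)# 2/5 satisfied · (3,2)+ 4/7 satisfied · (3,3)+ 4/5 satisfied · (3,4)+ 2/2 satisfied · (3,6)# 0/1 not
Row 4: (4,1)# 2/3 satisfied · (4,2)# 2/4 satisfied
Unsatisfied: (1,2), (3,6) — 2 in total.

2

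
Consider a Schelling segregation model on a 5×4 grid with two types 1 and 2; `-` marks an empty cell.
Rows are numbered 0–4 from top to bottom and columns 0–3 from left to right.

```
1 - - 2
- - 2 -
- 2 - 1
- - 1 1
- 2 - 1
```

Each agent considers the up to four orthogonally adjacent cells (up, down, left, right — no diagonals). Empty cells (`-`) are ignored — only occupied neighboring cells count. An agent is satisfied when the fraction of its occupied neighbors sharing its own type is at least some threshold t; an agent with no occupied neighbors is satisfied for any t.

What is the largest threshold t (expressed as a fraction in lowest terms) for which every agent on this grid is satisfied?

Row 0: (0,0)1 — no occupied neighbors · (0,3)2 — no occupied neighbors
Row 1: (1,2)2 — no occupied neighbors
Row 2: (2,1)2 — no occupied neighbors · (2,3)1 1/1
Row 3: (3,2)1 1/1 · (3,3)1 3/3
Row 4: (4,1)2 — no occupied neighbors · (4,3)1 1/1
The smallest same-type fraction is 1/1 at (2,3), which reduces to 1/1. Any threshold above that leaves this agent unsatisfied.

1/1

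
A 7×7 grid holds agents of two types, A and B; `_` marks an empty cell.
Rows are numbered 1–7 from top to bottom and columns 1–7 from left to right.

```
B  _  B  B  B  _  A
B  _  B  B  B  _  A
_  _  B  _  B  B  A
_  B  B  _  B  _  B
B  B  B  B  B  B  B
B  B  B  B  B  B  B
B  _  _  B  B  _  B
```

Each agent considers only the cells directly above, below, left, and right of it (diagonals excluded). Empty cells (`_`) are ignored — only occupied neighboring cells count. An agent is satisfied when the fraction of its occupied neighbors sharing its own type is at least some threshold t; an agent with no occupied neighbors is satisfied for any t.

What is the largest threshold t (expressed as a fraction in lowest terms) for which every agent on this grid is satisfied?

1/3

Row 1: (1,1)B 1/1 · (1,3)B 2/2 · (1,4)B 3/3 · (1,5)B 2/2 · (1,7)A 1/1
Row 2: (2,1)B 1/1 · (2,3)B 3/3 · (2,4)B 3/3 · (2,5)B 3/3 · (2,7)A 2/2
Row 3: (3,3)B 2/2 · (3,5)B 3/3 · (3,6)B 1/2 · (3,7)A 1/3
Row 4: (4,2)B 2/2 · (4,3)B 3/3 · (4,5)B 2/2 · (4,7)B 1/2
Row 5: (5,1)B 2/2 · (5,2)B 4/4 · (5,3)B 4/4 · (5,4)B 3/3 · (5,5)B 4/4 · (5,6)B 3/3 · (5,7)B 3/3
Row 6: (6,1)B 3/3 · (6,2)B 3/3 · (6,3)B 3/3 · (6,4)B 4/4 · (6,5)B 4/4 · (6,6)B 3/3 · (6,7)B 3/3
Row 7: (7,1)B 1/1 · (7,4)B 2/2 · (7,5)B 2/2 · (7,7)B 1/1
The smallest same-type fraction is 1/3 at (3,7), which reduces to 1/3. Any threshold above that leaves this agent unsatisfied.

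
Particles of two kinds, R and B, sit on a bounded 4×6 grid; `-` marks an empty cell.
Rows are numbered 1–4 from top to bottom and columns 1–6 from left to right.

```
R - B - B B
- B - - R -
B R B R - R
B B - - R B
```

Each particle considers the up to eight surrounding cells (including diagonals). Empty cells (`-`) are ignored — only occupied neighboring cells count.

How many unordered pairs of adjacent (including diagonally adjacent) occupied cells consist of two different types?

Scan each occupied cell's neighbors to the right and below (and the two forward diagonals) so each pair is counted once.
From row 1: 3 unlike of 5 pairs (running 3/5).
From row 2: 1 unlike of 5 pairs (running 4/10).
From row 3: 6 unlike of 11 pairs (running 10/21).
From row 4: 1 unlike of 2 pairs (running 11/23).
Total adjacent occupied pairs: 23; unlike-type pairs: 11.

11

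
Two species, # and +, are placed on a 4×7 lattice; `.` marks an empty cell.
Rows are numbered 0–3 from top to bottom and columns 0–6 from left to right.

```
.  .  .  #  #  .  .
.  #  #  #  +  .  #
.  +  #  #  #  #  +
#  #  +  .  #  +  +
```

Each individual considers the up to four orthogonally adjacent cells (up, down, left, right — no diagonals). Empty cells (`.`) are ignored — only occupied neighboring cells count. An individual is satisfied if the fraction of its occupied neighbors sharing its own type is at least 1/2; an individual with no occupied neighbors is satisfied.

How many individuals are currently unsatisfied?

Row 0: (0,3)# 2/2 ok · (0,4)# 1/2 ok
Row 1: (1,1)# 1/2 ok · (1,2)# 3/3 ok · (1,3)# 3/4 ok · (1,4)+ 0/3 unhappy · (1,6)# 0/1 unhappy
Row 2: (2,1)+ 0/3 unhappy · (2,2)# 2/4 ok · (2,3)# 3/3 ok · (2,4)# 3/4 ok · (2,5)# 1/3 unhappy · (2,6)+ 1/3 unhappy
Row 3: (3,0)# 1/1 ok · (3,1)# 1/3 unhappy · (3,2)+ 0/2 unhappy · (3,4)# 1/2 ok · (3,5)+ 1/3 unhappy · (3,6)+ 2/2 ok
Unsatisfied: (1,4), (1,6), (2,1), (2,5), (2,6), (3,1), (3,2), (3,5) — 8 in total.

8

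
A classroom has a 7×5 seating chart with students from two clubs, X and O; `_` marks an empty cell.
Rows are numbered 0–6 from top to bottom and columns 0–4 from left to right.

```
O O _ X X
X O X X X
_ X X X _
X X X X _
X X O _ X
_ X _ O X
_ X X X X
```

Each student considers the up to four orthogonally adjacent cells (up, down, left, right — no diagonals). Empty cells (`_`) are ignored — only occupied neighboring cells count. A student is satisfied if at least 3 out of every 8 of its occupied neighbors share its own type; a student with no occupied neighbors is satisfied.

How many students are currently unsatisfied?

(0,0)O 1/2 ok
(0,1)O 2/2 ok
(0,3)X 2/2 ok
(0,4)X 2/2 ok
(1,0)X 0/2 unhappy
(1,1)O 1/4 unhappy
(1,2)X 2/3 ok
(1,3)X 4/4 ok
(1,4)X 2/2 ok
(2,1)X 2/3 ok
(2,2)X 4/4 ok
(2,3)X 3/3 ok
(3,0)X 2/2 ok
(3,1)X 4/4 ok
(3,2)X 3/4 ok
(3,3)X 2/2 ok
(4,0)X 2/2 ok
(4,1)X 3/4 ok
(4,2)O 0/2 unhappy
(4,4)X 1/1 ok
(5,1)X 2/2 ok
(5,3)O 0/2 unhappy
(5,4)X 2/3 ok
(6,1)X 2/2 ok
(6,2)X 2/2 ok
(6,3)X 2/3 ok
(6,4)X 2/2 ok
Unsatisfied: (1,0), (1,1), (4,2), (5,3) — 4 in total.

4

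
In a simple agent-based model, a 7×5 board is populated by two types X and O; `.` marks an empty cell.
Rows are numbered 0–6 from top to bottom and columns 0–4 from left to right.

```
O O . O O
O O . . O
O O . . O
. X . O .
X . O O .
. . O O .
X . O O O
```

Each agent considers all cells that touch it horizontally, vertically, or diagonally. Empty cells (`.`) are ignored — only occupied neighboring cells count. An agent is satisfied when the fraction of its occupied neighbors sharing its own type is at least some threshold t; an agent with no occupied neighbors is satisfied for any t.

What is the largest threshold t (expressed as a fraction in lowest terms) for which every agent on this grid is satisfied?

1/4

Row 0: (0,0)O 3/3 · (0,1)O 3/3 · (0,3)O 2/2 · (0,4)O 2/2
Row 1: (1,0)O 5/5 · (1,1)O 5/5 · (1,4)O 3/3
Row 2: (2,0)O 3/4 · (2,1)O 3/4 · (2,4)O 2/2
Row 3: (3,1)X 1/4 · (3,3)O 3/3
Row 4: (4,0)X 1/1 · (4,2)O 4/5 · (4,3)O 4/4
Row 5: (5,2)O 5/5 · (5,3)O 6/6
Row 6: (6,0)X — no occupied neighbors · (6,2)O 3/3 · (6,3)O 4/4 · (6,4)O 2/2
The smallest same-type fraction is 1/4 at (3,1), which reduces to 1/4. Any threshold above that leaves this agent unsatisfied.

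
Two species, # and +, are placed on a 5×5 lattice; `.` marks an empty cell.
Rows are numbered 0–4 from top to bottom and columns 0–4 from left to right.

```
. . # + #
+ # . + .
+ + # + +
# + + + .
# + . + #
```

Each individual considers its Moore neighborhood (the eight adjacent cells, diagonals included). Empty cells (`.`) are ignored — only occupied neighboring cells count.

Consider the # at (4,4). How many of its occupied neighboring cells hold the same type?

Occupied neighbors of (4,4): (3,3)=+, (4,3)=+.
Same type (#): 0 of 2.

0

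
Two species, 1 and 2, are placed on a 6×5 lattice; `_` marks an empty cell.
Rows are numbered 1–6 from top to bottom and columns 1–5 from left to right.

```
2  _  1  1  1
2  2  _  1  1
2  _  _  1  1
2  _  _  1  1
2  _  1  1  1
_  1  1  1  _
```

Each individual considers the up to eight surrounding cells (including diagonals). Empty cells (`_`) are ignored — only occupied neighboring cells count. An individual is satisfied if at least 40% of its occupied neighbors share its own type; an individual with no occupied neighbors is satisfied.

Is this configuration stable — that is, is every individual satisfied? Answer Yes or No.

Yes

(1,1)2 2/2 ✓
(1,3)1 2/3 ✓
(1,4)1 4/4 ✓
(1,5)1 3/3 ✓
(2,1)2 3/3 ✓
(2,2)2 3/4 ✓
(2,4)1 6/6 ✓
(2,5)1 5/5 ✓
(3,1)2 3/3 ✓
(3,4)1 5/5 ✓
(3,5)1 5/5 ✓
(4,1)2 2/2 ✓
(4,4)1 6/6 ✓
(4,5)1 5/5 ✓
(5,1)2 1/2 ✓
(5,3)1 5/5 ✓
(5,4)1 6/6 ✓
(5,5)1 4/4 ✓
(6,2)1 2/3 ✓
(6,3)1 4/4 ✓
(6,4)1 4/4 ✓
All meet the threshold, so the configuration is stable.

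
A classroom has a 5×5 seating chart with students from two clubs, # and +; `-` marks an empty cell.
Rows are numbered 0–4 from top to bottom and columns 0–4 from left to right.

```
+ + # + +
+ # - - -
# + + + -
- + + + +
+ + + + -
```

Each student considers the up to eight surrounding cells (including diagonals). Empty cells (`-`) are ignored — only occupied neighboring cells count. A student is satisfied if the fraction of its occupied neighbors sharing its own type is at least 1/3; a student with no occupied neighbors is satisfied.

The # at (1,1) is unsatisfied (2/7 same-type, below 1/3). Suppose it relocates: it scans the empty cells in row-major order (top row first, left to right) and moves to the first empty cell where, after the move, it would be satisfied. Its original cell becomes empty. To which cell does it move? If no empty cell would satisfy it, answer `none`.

none

Vacating (1,1). Empty cells in order:
  (1,2): 1/6 same-type → still unsatisfied.
  (1,3): 1/5 same-type → still unsatisfied.
  (1,4): 0/3 same-type → still unsatisfied.
  (2,4): 0/3 same-type → still unsatisfied.
  (3,0): 1/5 same-type → still unsatisfied.
  (4,4): 0/3 same-type → still unsatisfied.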